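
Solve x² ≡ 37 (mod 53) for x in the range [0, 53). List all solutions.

53 ≡ 1 (mod 4), so we find a root by search.
Trying successive values, 14² = 196 ≡ 37 (mod 53). The other root is 53 − 14 = 39.

14, 39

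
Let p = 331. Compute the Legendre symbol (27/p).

Reciprocity: 27 ≡ 3 and 331 ≡ 3 (mod 4), so (27/331) = −(331/27).
Reduce top mod 27: now compute (7/27).
Reciprocity: 7 ≡ 3 and 27 ≡ 3 (mod 4), so (7/27) = −(27/7).
Reduce top mod 7: now compute (6/7).
Pull out 2: since 7 ≡ 7 (mod 8), (2/7) = +1.
Reciprocity: 3 ≡ 3 and 7 ≡ 3 (mod 4), so (3/7) = −(7/3).
Reduce top mod 3: now compute (1/3).
Reached (1/3) = 1. Collecting the sign flips along the way, the symbol is -1.

-1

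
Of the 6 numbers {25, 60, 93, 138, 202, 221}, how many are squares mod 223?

(25/223) = +1 → QR.
(60/223) = +1 → QR.
(93/223) = -1 → non-residue.
(138/223) = +1 → QR.
(202/223) = +1 → QR.
(221/223) = -1 → non-residue.
Total quadratic residues among the 6: 4.

4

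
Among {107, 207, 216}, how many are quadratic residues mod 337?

(107/337) = +1 → QR.
(207/337) = -1 → non-residue.
(216/337) = +1 → QR.
Total quadratic residues among the 3: 2.

2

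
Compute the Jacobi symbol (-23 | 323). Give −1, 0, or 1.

1

First reduce: -23 ≡ 300 (mod 323).
Pull out 2^2: since 323 ≡ 3 (mod 8), (2/323) = -1, so (2/323)^2 = +1.
Reciprocity: 75 ≡ 3 and 323 ≡ 3 (mod 4), so (75/323) = −(323/75).
Reduce top mod 75: now compute (23/75).
Reciprocity: 23 ≡ 3 and 75 ≡ 3 (mod 4), so (23/75) = −(75/23).
Reduce top mod 23: now compute (6/23).
Pull out 2: since 23 ≡ 7 (mod 8), (2/23) = +1.
Reciprocity: 3 ≡ 3 and 23 ≡ 3 (mod 4), so (3/23) = −(23/3).
Reduce top mod 3: now compute (2/3).
Pull out 2: since 3 ≡ 3 (mod 8), (2/3) = -1.
Reached (1/3) = 1. Collecting the sign flips along the way, the symbol is +1.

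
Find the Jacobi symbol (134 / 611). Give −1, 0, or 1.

-1

Pull out 2: since 611 ≡ 3 (mod 8), (2/611) = -1.
Reciprocity: 67 ≡ 3 and 611 ≡ 3 (mod 4), so (67/611) = −(611/67).
Reduce top mod 67: now compute (8/67).
Pull out 2^3: since 67 ≡ 3 (mod 8), (2/67) = -1, so (2/67)^3 = -1.
Reached (1/67) = 1. Collecting the sign flips along the way, the symbol is -1.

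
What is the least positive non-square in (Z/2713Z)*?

5

(2/2713) = +1, so 2 is a residue.
(3/2713) = +1, so 3 is a residue.
(4/2713) = +1, so 4 is a residue.
(5/2713) = −1, so 5 is the smallest positive non-residue mod 2713.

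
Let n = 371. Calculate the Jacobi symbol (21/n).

Reciprocity: 21 ≡ 1 and 371 ≡ 3 (mod 4), so (21/371) = +(371/21).
Reduce top mod 21: now compute (14/21).
Pull out 2: since 21 ≡ 5 (mod 8), (2/21) = -1.
Reciprocity: 7 ≡ 3 and 21 ≡ 1 (mod 4), so (7/21) = +(21/7).
Reduce top mod 7: now compute (0/7).
Top reduces to 0: gcd > 1, so the symbol is 0.

0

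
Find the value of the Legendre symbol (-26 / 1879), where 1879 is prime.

First reduce: -26 ≡ 1853 (mod 1879).
Reciprocity: 1853 ≡ 1 and 1879 ≡ 3 (mod 4), so (1853/1879) = +(1879/1853).
Reduce top mod 1853: now compute (26/1853).
Pull out 2: since 1853 ≡ 5 (mod 8), (2/1853) = -1.
Reciprocity: 13 ≡ 1 and 1853 ≡ 1 (mod 4), so (13/1853) = +(1853/13).
Reduce top mod 13: now compute (7/13).
Reciprocity: 7 ≡ 3 and 13 ≡ 1 (mod 4), so (7/13) = +(13/7).
Reduce top mod 7: now compute (6/7).
Pull out 2: since 7 ≡ 7 (mod 8), (2/7) = +1.
Reciprocity: 3 ≡ 3 and 7 ≡ 3 (mod 4), so (3/7) = −(7/3).
Reduce top mod 3: now compute (1/3).
Reached (1/3) = 1. Collecting the sign flips along the way, the symbol is +1.

1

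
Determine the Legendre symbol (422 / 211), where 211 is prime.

First reduce: 422 ≡ 0 (mod 211).
Top reduces to 0: gcd > 1, so the symbol is 0.

0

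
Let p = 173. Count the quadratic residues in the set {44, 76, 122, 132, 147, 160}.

(44/173) = -1 → non-residue.
(76/173) = -1 → non-residue.
(122/173) = +1 → QR.
(132/173) = +1 → QR.
(147/173) = -1 → non-residue.
(160/173) = +1 → QR.
Total quadratic residues among the 6: 3.

3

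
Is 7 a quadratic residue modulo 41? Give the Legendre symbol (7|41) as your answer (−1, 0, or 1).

-1

Reciprocity: 7 ≡ 3 and 41 ≡ 1 (mod 4), so (7/41) = +(41/7).
Reduce top mod 7: now compute (6/7).
Pull out 2: since 7 ≡ 7 (mod 8), (2/7) = +1.
Reciprocity: 3 ≡ 3 and 7 ≡ 3 (mod 4), so (3/7) = −(7/3).
Reduce top mod 3: now compute (1/3).
Reached (1/3) = 1. Collecting the sign flips along the way, the symbol is -1.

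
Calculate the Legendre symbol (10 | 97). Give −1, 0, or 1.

Pull out 2: since 97 ≡ 1 (mod 8), (2/97) = +1.
Reciprocity: 5 ≡ 1 and 97 ≡ 1 (mod 4), so (5/97) = +(97/5).
Reduce top mod 5: now compute (2/5).
Pull out 2: since 5 ≡ 5 (mod 8), (2/5) = -1.
Reached (1/5) = 1. Collecting the sign flips along the way, the symbol is -1.

-1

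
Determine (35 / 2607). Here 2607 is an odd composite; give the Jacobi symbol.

Reciprocity: 35 ≡ 3 and 2607 ≡ 3 (mod 4), so (35/2607) = −(2607/35).
Reduce top mod 35: now compute (17/35).
Reciprocity: 17 ≡ 1 and 35 ≡ 3 (mod 4), so (17/35) = +(35/17).
Reduce top mod 17: now compute (1/17).
Reached (1/17) = 1. Collecting the sign flips along the way, the symbol is -1.

-1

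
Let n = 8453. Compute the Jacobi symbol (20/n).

-1

Pull out 2^2: since 8453 ≡ 5 (mod 8), (2/8453) = -1, so (2/8453)^2 = +1.
Reciprocity: 5 ≡ 1 and 8453 ≡ 1 (mod 4), so (5/8453) = +(8453/5).
Reduce top mod 5: now compute (3/5).
Reciprocity: 3 ≡ 3 and 5 ≡ 1 (mod 4), so (3/5) = +(5/3).
Reduce top mod 3: now compute (2/3).
Pull out 2: since 3 ≡ 3 (mod 8), (2/3) = -1.
Reached (1/3) = 1. Collecting the sign flips along the way, the symbol is -1.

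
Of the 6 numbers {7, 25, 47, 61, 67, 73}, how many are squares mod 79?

(7/79) = -1 → non-residue.
(25/79) = +1 → QR.
(47/79) = -1 → non-residue.
(61/79) = -1 → non-residue.
(67/79) = +1 → QR.
(73/79) = +1 → QR.
Total quadratic residues among the 6: 3.

3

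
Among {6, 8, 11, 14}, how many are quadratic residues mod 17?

(6/17) = -1 → non-residue.
(8/17) = +1 → QR.
(11/17) = -1 → non-residue.
(14/17) = -1 → non-residue.
Total quadratic residues among the 4: 1.

1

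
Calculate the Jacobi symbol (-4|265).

First reduce: -4 ≡ 261 (mod 265).
Reciprocity: 261 ≡ 1 and 265 ≡ 1 (mod 4), so (261/265) = +(265/261).
Reduce top mod 261: now compute (4/261).
Pull out 2^2: since 261 ≡ 5 (mod 8), (2/261) = -1, so (2/261)^2 = +1.
Reached (1/261) = 1. Collecting the sign flips along the way, the symbol is +1.

1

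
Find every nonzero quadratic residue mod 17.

1,2,4,8,9,13,15,16

Square k = 1,…,8 (k and 17−k give the same square):
1²=1, 2²=4, 3²=9, 4²=16, 5²≡8, 6²≡2, 7²≡15, 8²≡13 (mod 17).
So the quadratic residues mod 17 are {1, 2, 4, 8, 9, 13, 15, 16}.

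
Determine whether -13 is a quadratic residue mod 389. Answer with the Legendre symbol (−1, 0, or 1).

1

Euler's criterion: (-13/389) ≡ 376^194 (mod 389).
376^2 ≡ 169 (mod 389)
376^4 ≡ 164 (mod 389)
376^8 ≡ 55 (mod 389)
376^16 ≡ 302 (mod 389)
376^32 ≡ 178 (mod 389)
376^64 ≡ 175 (mod 389)
376^128 ≡ 283 (mod 389)
376^194 = 376^(128+64+2) ≡ 1 (mod 389).
Result is 1, so (-13/389) = 1.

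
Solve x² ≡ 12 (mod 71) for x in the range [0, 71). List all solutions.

15, 56

Since 71 ≡ 3 (mod 4), a square root of 12 is 12^((71+1)/4) = 12^18 mod 71.
Repeated squaring: 12^2≡2, 12^4≡4, 12^8≡16, 12^16≡43 (mod 71).
12^18 = 12^(16+2) ≡ 15 (mod 71).
Check: 15² = 225 ≡ 12 (mod 71). The two roots are 15 and 56.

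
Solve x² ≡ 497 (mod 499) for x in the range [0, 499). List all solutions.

67, 432

Since 499 ≡ 3 (mod 4), a square root of 497 is 497^((499+1)/4) = 497^125 mod 499.
Repeated squaring: 497^2≡4, 497^4≡16, 497^8≡256, 497^16≡167, 497^32≡444, 497^64≡31 (mod 499).
497^125 = 497^(64+32+16+8+4+1) ≡ 67 (mod 499).
Check: 67² = 4489 ≡ 497 (mod 499). The two roots are 67 and 432.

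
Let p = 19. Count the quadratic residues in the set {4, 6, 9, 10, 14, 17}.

(4/19) = +1 → QR.
(6/19) = +1 → QR.
(9/19) = +1 → QR.
(10/19) = -1 → non-residue.
(14/19) = -1 → non-residue.
(17/19) = +1 → QR.
Total quadratic residues among the 6: 4.

4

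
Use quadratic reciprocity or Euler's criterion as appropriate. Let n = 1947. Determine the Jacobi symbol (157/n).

Reciprocity: 157 ≡ 1 and 1947 ≡ 3 (mod 4), so (157/1947) = +(1947/157).
Reduce top mod 157: now compute (63/157).
Reciprocity: 63 ≡ 3 and 157 ≡ 1 (mod 4), so (63/157) = +(157/63).
Reduce top mod 63: now compute (31/63).
Reciprocity: 31 ≡ 3 and 63 ≡ 3 (mod 4), so (31/63) = −(63/31).
Reduce top mod 31: now compute (1/31).
Reached (1/31) = 1. Collecting the sign flips along the way, the symbol is -1.

-1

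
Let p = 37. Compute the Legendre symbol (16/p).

Pull out 2^4: since 37 ≡ 5 (mod 8), (2/37) = -1, so (2/37)^4 = +1.
Reached (1/37) = 1. Collecting the sign flips along the way, the symbol is +1.

1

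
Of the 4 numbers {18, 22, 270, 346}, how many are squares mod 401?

(18/401) = +1 → QR.
(22/401) = +1 → QR.
(270/401) = -1 → non-residue.
(346/401) = +1 → QR.
Total quadratic residues among the 4: 3.

3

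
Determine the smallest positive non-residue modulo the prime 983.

(2/983) = +1, so 2 is a residue.
(3/983) = +1, so 3 is a residue.
(4/983) = +1, so 4 is a residue.
(5/983) = −1, so 5 is the smallest positive non-residue mod 983.

5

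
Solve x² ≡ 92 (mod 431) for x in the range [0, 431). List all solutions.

Since 431 ≡ 3 (mod 4), a square root of 92 is 92^((431+1)/4) = 92^108 mod 431.
Repeated squaring: 92^2≡275, 92^4≡200, 92^8≡348, 92^16≡424, 92^32≡49, 92^64≡246 (mod 431).
92^108 = 92^(64+32+8+4) ≡ 91 (mod 431).
Check: 91² = 8281 ≡ 92 (mod 431). The two roots are 91 and 340.

91, 340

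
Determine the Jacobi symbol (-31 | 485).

1

First reduce: -31 ≡ 454 (mod 485).
Pull out 2: since 485 ≡ 5 (mod 8), (2/485) = -1.
Reciprocity: 227 ≡ 3 and 485 ≡ 1 (mod 4), so (227/485) = +(485/227).
Reduce top mod 227: now compute (31/227).
Reciprocity: 31 ≡ 3 and 227 ≡ 3 (mod 4), so (31/227) = −(227/31).
Reduce top mod 31: now compute (10/31).
Pull out 2: since 31 ≡ 7 (mod 8), (2/31) = +1.
Reciprocity: 5 ≡ 1 and 31 ≡ 3 (mod 4), so (5/31) = +(31/5).
Reduce top mod 5: now compute (1/5).
Reached (1/5) = 1. Collecting the sign flips along the way, the symbol is +1.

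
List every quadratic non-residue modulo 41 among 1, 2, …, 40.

3 6 7 11 12 13 14 15 17 19 22 24 26 27 28 29 30 34 35 38

Square k = 1,…,20 (k and 41−k give the same square):
1²=1, 2²=4, 3²=9, 4²=16, 5²=25, 6²=36, 7²≡8, 8²≡23, 9²≡40, 10²≡18, 11²≡39, 12²≡21, 13²≡5, 14²≡32, 15²≡20, 16²≡10, 17²≡2, 18²≡37, 19²≡33, 20²≡31 (mod 41).
The residues are {1, 2, 4, 5, 8, 9, 10, 16, 18, 20, 21, 23, 25, 31, 32, 33, 36, 37, 39, 40}; the non-residues are the remaining 20 nonzero classes.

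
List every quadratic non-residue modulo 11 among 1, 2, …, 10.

2,6,7,8,10

Square k = 1,…,5 (k and 11−k give the same square):
1²=1, 2²=4, 3²=9, 4²≡5, 5²≡3 (mod 11).
The residues are {1, 3, 4, 5, 9}; the non-residues are the remaining 5 nonzero classes.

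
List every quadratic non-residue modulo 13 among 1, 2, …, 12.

2, 5, 6, 7, 8, 11

Square k = 1,…,6 (k and 13−k give the same square):
1²=1, 2²=4, 3²=9, 4²≡3, 5²≡12, 6²≡10 (mod 13).
The residues are {1, 3, 4, 9, 10, 12}; the non-residues are the remaining 6 nonzero classes.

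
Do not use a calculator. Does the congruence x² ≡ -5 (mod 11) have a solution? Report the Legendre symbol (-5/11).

-1

First reduce: -5 ≡ 6 (mod 11).
Pull out 2: since 11 ≡ 3 (mod 8), (2/11) = -1.
Reciprocity: 3 ≡ 3 and 11 ≡ 3 (mod 4), so (3/11) = −(11/3).
Reduce top mod 3: now compute (2/3).
Pull out 2: since 3 ≡ 3 (mod 8), (2/3) = -1.
Reached (1/3) = 1. Collecting the sign flips along the way, the symbol is -1.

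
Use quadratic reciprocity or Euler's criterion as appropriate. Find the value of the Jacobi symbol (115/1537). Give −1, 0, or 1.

1

Reciprocity: 115 ≡ 3 and 1537 ≡ 1 (mod 4), so (115/1537) = +(1537/115).
Reduce top mod 115: now compute (42/115).
Pull out 2: since 115 ≡ 3 (mod 8), (2/115) = -1.
Reciprocity: 21 ≡ 1 and 115 ≡ 3 (mod 4), so (21/115) = +(115/21).
Reduce top mod 21: now compute (10/21).
Pull out 2: since 21 ≡ 5 (mod 8), (2/21) = -1.
Reciprocity: 5 ≡ 1 and 21 ≡ 1 (mod 4), so (5/21) = +(21/5).
Reduce top mod 5: now compute (1/5).
Reached (1/5) = 1. Collecting the sign flips along the way, the symbol is +1.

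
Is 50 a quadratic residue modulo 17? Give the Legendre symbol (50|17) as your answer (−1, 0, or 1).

Euler's criterion: (50/17) ≡ 16^8 (mod 17).
16^2 ≡ 1 (mod 17)
16^4 ≡ 1 (mod 17)
16^8 ≡ 1 (mod 17)
16^8 = 16^(8) ≡ 1 (mod 17).
Result is 1, so (50/17) = 1.

1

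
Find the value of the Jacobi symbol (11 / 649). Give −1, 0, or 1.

Reciprocity: 11 ≡ 3 and 649 ≡ 1 (mod 4), so (11/649) = +(649/11).
Reduce top mod 11: now compute (0/11).
Top reduces to 0: gcd > 1, so the symbol is 0.

0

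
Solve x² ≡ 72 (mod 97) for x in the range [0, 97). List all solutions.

97 ≡ 1 (mod 4), so we find a root by search.
Trying successive values, 13² = 169 ≡ 72 (mod 97). The other root is 97 − 13 = 84.

13, 84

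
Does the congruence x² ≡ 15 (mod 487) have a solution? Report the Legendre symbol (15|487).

Reciprocity: 15 ≡ 3 and 487 ≡ 3 (mod 4), so (15/487) = −(487/15).
Reduce top mod 15: now compute (7/15).
Reciprocity: 7 ≡ 3 and 15 ≡ 3 (mod 4), so (7/15) = −(15/7).
Reduce top mod 7: now compute (1/7).
Reached (1/7) = 1. Collecting the sign flips along the way, the symbol is +1.

1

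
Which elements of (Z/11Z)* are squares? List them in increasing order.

1, 3, 4, 5, 9

Square k = 1,…,5 (k and 11−k give the same square):
1²=1, 2²=4, 3²=9, 4²≡5, 5²≡3 (mod 11).
So the quadratic residues mod 11 are {1, 3, 4, 5, 9}.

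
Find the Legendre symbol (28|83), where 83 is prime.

1

Euler's criterion: (28/83) ≡ 28^41 (mod 83).
28^2 ≡ 37 (mod 83)
28^4 ≡ 41 (mod 83)
28^8 ≡ 21 (mod 83)
28^16 ≡ 26 (mod 83)
28^32 ≡ 12 (mod 83)
28^41 = 28^(32+8+1) ≡ 1 (mod 83).
Result is 1, so (28/83) = 1.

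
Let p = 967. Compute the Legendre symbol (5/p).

-1

Euler's criterion: (5/967) ≡ 5^483 (mod 967).
5^2 ≡ 25 (mod 967)
5^4 ≡ 625 (mod 967)
5^8 ≡ 924 (mod 967)
5^16 ≡ 882 (mod 967)
5^32 ≡ 456 (mod 967)
5^64 ≡ 31 (mod 967)
5^128 ≡ 961 (mod 967)
5^256 ≡ 36 (mod 967)
5^483 = 5^(256+128+64+32+2+1) ≡ 966 (mod 967).
Result is 966 ≡ −1, so (5/967) = −1.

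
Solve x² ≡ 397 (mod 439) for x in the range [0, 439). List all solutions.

122, 317

Since 439 ≡ 3 (mod 4), a square root of 397 is 397^((439+1)/4) = 397^110 mod 439.
Repeated squaring: 397^2≡8, 397^4≡64, 397^8≡145, 397^16≡392, 397^32≡14, 397^64≡196 (mod 439).
397^110 = 397^(64+32+8+4+2) ≡ 122 (mod 439).
Check: 122² = 14884 ≡ 397 (mod 439). The two roots are 122 and 317.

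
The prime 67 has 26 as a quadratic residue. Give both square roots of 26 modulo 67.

Since 67 ≡ 3 (mod 4), a square root of 26 is 26^((67+1)/4) = 26^17 mod 67.
Repeated squaring: 26^2≡6, 26^4≡36, 26^8≡23, 26^16≡60 (mod 67).
26^17 = 26^(16+1) ≡ 19 (mod 67).
Check: 19² = 361 ≡ 26 (mod 67). The two roots are 19 and 48.

19, 48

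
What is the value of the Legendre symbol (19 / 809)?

1

Reciprocity: 19 ≡ 3 and 809 ≡ 1 (mod 4), so (19/809) = +(809/19).
Reduce top mod 19: now compute (11/19).
Reciprocity: 11 ≡ 3 and 19 ≡ 3 (mod 4), so (11/19) = −(19/11).
Reduce top mod 11: now compute (8/11).
Pull out 2^3: since 11 ≡ 3 (mod 8), (2/11) = -1, so (2/11)^3 = -1.
Reached (1/11) = 1. Collecting the sign flips along the way, the symbol is +1.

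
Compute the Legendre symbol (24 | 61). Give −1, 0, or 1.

-1

Pull out 2^3: since 61 ≡ 5 (mod 8), (2/61) = -1, so (2/61)^3 = -1.
Reciprocity: 3 ≡ 3 and 61 ≡ 1 (mod 4), so (3/61) = +(61/3).
Reduce top mod 3: now compute (1/3).
Reached (1/3) = 1. Collecting the sign flips along the way, the symbol is -1.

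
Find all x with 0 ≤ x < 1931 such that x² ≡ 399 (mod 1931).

702, 1229

Since 1931 ≡ 3 (mod 4), a square root of 399 is 399^((1931+1)/4) = 399^483 mod 1931.
Repeated squaring: 399^2≡859, 399^4≡239, 399^8≡1122, 399^16≡1803, 399^32≡936, 399^64≡1353, 399^128≡21, 399^256≡441 (mod 1931).
399^483 = 399^(256+128+64+32+2+1) ≡ 702 (mod 1931).
Check: 702² = 492804 ≡ 399 (mod 1931). The two roots are 702 and 1229.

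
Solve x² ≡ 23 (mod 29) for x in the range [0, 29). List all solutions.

9, 20

29 ≡ 1 (mod 4), so we find a root by search.
Trying successive values, 9² = 81 ≡ 23 (mod 29). The other root is 29 − 9 = 20.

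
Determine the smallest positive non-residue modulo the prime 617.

(2/617) = +1, so 2 is a residue.
(3/617) = −1, so 3 is the smallest positive non-residue mod 617.

3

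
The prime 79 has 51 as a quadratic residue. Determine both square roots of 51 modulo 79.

Since 79 ≡ 3 (mod 4), a square root of 51 is 51^((79+1)/4) = 51^20 mod 79.
Repeated squaring: 51^2≡73, 51^4≡36, 51^8≡32, 51^16≡76 (mod 79).
51^20 = 51^(16+4) ≡ 50 (mod 79).
Check: 50² = 2500 ≡ 51 (mod 79). The two roots are 29 and 50.

29, 50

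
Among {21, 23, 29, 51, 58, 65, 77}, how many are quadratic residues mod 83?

6

(21/83) = +1 → QR.
(23/83) = +1 → QR.
(29/83) = +1 → QR.
(51/83) = +1 → QR.
(58/83) = -1 → non-residue.
(65/83) = +1 → QR.
(77/83) = +1 → QR.
Total quadratic residues among the 7: 6.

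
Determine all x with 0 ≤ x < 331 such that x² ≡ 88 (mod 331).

95, 236

Since 331 ≡ 3 (mod 4), a square root of 88 is 88^((331+1)/4) = 88^83 mod 331.
Repeated squaring: 88^2≡131, 88^4≡280, 88^8≡284, 88^16≡223, 88^32≡79, 88^64≡283 (mod 331).
88^83 = 88^(64+16+2+1) ≡ 95 (mod 331).
Check: 95² = 9025 ≡ 88 (mod 331). The two roots are 95 and 236.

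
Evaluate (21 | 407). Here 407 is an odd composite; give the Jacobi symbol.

-1

Reciprocity: 21 ≡ 1 and 407 ≡ 3 (mod 4), so (21/407) = +(407/21).
Reduce top mod 21: now compute (8/21).
Pull out 2^3: since 21 ≡ 5 (mod 8), (2/21) = -1, so (2/21)^3 = -1.
Reached (1/21) = 1. Collecting the sign flips along the way, the symbol is -1.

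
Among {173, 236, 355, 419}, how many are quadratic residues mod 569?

1

(173/569) = -1 → non-residue.
(236/569) = -1 → non-residue.
(355/569) = +1 → QR.
(419/569) = -1 → non-residue.
Total quadratic residues among the 4: 1.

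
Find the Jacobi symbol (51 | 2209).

1

Reciprocity: 51 ≡ 3 and 2209 ≡ 1 (mod 4), so (51/2209) = +(2209/51).
Reduce top mod 51: now compute (16/51).
Pull out 2^4: since 51 ≡ 3 (mod 8), (2/51) = -1, so (2/51)^4 = +1.
Reached (1/51) = 1. Collecting the sign flips along the way, the symbol is +1.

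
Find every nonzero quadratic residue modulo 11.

Square k = 1,…,5 (k and 11−k give the same square):
1²=1, 2²=4, 3²=9, 4²≡5, 5²≡3 (mod 11).
So the quadratic residues mod 11 are {1, 3, 4, 5, 9}.

1,3,4,5,9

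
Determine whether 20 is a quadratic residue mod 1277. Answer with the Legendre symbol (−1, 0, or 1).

-1

Pull out 2^2: since 1277 ≡ 5 (mod 8), (2/1277) = -1, so (2/1277)^2 = +1.
Reciprocity: 5 ≡ 1 and 1277 ≡ 1 (mod 4), so (5/1277) = +(1277/5).
Reduce top mod 5: now compute (2/5).
Pull out 2: since 5 ≡ 5 (mod 8), (2/5) = -1.
Reached (1/5) = 1. Collecting the sign flips along the way, the symbol is -1.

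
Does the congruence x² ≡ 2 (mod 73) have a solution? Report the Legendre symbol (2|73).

Pull out 2: since 73 ≡ 1 (mod 8), (2/73) = +1.
Reached (1/73) = 1. Collecting the sign flips along the way, the symbol is +1.

1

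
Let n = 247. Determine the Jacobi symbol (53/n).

Reciprocity: 53 ≡ 1 and 247 ≡ 3 (mod 4), so (53/247) = +(247/53).
Reduce top mod 53: now compute (35/53).
Reciprocity: 35 ≡ 3 and 53 ≡ 1 (mod 4), so (35/53) = +(53/35).
Reduce top mod 35: now compute (18/35).
Pull out 2: since 35 ≡ 3 (mod 8), (2/35) = -1.
Reciprocity: 9 ≡ 1 and 35 ≡ 3 (mod 4), so (9/35) = +(35/9).
Reduce top mod 9: now compute (8/9).
Pull out 2^3: since 9 ≡ 1 (mod 8), (2/9) = +1, so (2/9)^3 = +1.
Reached (1/9) = 1. Collecting the sign flips along the way, the symbol is -1.

-1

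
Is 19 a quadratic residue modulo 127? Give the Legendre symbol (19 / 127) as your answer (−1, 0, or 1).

1

Reciprocity: 19 ≡ 3 and 127 ≡ 3 (mod 4), so (19/127) = −(127/19).
Reduce top mod 19: now compute (13/19).
Reciprocity: 13 ≡ 1 and 19 ≡ 3 (mod 4), so (13/19) = +(19/13).
Reduce top mod 13: now compute (6/13).
Pull out 2: since 13 ≡ 5 (mod 8), (2/13) = -1.
Reciprocity: 3 ≡ 3 and 13 ≡ 1 (mod 4), so (3/13) = +(13/3).
Reduce top mod 3: now compute (1/3).
Reached (1/3) = 1. Collecting the sign flips along the way, the symbol is +1.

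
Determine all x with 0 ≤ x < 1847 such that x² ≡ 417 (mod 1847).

Since 1847 ≡ 3 (mod 4), a square root of 417 is 417^((1847+1)/4) = 417^462 mod 1847.
Repeated squaring: 417^2≡271, 417^4≡1408, 417^8≡633, 417^16≡1737, 417^32≡1018, 417^64≡157, 417^128≡638, 417^256≡704 (mod 1847).
417^462 = 417^(256+128+64+8+4+2) ≡ 198 (mod 1847).
Check: 198² = 39204 ≡ 417 (mod 1847). The two roots are 198 and 1649.

198, 1649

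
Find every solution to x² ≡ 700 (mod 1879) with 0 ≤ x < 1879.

Since 1879 ≡ 3 (mod 4), a square root of 700 is 700^((1879+1)/4) = 700^470 mod 1879.
Repeated squaring: 700^2≡1460, 700^4≡814, 700^8≡1188, 700^16≡215, 700^32≡1129, 700^64≡679, 700^128≡686, 700^256≡846 (mod 1879).
700^470 = 700^(256+128+64+16+4+2) ≡ 214 (mod 1879).
Check: 214² = 45796 ≡ 700 (mod 1879). The two roots are 214 and 1665.

214, 1665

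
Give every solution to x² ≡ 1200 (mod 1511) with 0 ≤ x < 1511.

411, 1100

Since 1511 ≡ 3 (mod 4), a square root of 1200 is 1200^((1511+1)/4) = 1200^378 mod 1511.
Repeated squaring: 1200^2≡17, 1200^4≡289, 1200^8≡416, 1200^16≡802, 1200^32≡1029, 1200^64≡1141, 1200^128≡910, 1200^256≡72 (mod 1511).
1200^378 = 1200^(256+64+32+16+8+2) ≡ 411 (mod 1511).
Check: 411² = 168921 ≡ 1200 (mod 1511). The two roots are 411 and 1100.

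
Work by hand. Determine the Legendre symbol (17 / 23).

Euler's criterion: (17/23) ≡ 17^11 (mod 23).
17^2 ≡ 13 (mod 23)
17^4 ≡ 8 (mod 23)
17^8 ≡ 18 (mod 23)
17^11 = 17^(8+2+1) ≡ 22 (mod 23).
Result is 22 ≡ −1, so (17/23) = −1.

-1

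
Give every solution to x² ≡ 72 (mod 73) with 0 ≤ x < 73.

27, 46

73 ≡ 1 (mod 4), so we find a root by search.
Trying successive values, 27² = 729 ≡ 72 (mod 73). The other root is 73 − 27 = 46.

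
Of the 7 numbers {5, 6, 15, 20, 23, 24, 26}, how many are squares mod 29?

5

(5/29) = +1 → QR.
(6/29) = +1 → QR.
(15/29) = -1 → non-residue.
(20/29) = +1 → QR.
(23/29) = +1 → QR.
(24/29) = +1 → QR.
(26/29) = -1 → non-residue.
Total quadratic residues among the 7: 5.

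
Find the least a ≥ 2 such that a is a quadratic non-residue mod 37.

(2/37) = −1, so 2 is the smallest positive non-residue mod 37.

2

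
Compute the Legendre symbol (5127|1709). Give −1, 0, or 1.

First reduce: 5127 ≡ 0 (mod 1709).
Top reduces to 0: gcd > 1, so the symbol is 0.

0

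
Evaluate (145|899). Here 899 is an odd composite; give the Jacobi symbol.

0

Reciprocity: 145 ≡ 1 and 899 ≡ 3 (mod 4), so (145/899) = +(899/145).
Reduce top mod 145: now compute (29/145).
Reciprocity: 29 ≡ 1 and 145 ≡ 1 (mod 4), so (29/145) = +(145/29).
Reduce top mod 29: now compute (0/29).
Top reduces to 0: gcd > 1, so the symbol is 0.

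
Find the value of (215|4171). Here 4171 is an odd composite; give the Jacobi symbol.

Reciprocity: 215 ≡ 3 and 4171 ≡ 3 (mod 4), so (215/4171) = −(4171/215).
Reduce top mod 215: now compute (86/215).
Pull out 2: since 215 ≡ 7 (mod 8), (2/215) = +1.
Reciprocity: 43 ≡ 3 and 215 ≡ 3 (mod 4), so (43/215) = −(215/43).
Reduce top mod 43: now compute (0/43).
Top reduces to 0: gcd > 1, so the symbol is 0.

0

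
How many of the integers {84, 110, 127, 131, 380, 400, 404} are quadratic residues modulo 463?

(84/463) = +1 → QR.
(110/463) = +1 → QR.
(127/463) = -1 → non-residue.
(131/463) = +1 → QR.
(380/463) = +1 → QR.
(400/463) = +1 → QR.
(404/463) = -1 → non-residue.
Total quadratic residues among the 7: 5.

5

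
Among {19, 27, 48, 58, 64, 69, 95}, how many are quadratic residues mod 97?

4

(19/97) = -1 → non-residue.
(27/97) = +1 → QR.
(48/97) = +1 → QR.
(58/97) = -1 → non-residue.
(64/97) = +1 → QR.
(69/97) = -1 → non-residue.
(95/97) = +1 → QR.
Total quadratic residues among the 7: 4.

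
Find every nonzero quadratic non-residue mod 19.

2,3,8,10,12,13,14,15,18

Square k = 1,…,9 (k and 19−k give the same square):
1²=1, 2²=4, 3²=9, 4²=16, 5²≡6, 6²≡17, 7²≡11, 8²≡7, 9²≡5 (mod 19).
The residues are {1, 4, 5, 6, 7, 9, 11, 16, 17}; the non-residues are the remaining 9 nonzero classes.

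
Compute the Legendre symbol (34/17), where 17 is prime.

First reduce: 34 ≡ 0 (mod 17).
Top reduces to 0: gcd > 1, so the symbol is 0.

0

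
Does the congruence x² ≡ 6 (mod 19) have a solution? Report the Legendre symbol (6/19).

1

Pull out 2: since 19 ≡ 3 (mod 8), (2/19) = -1.
Reciprocity: 3 ≡ 3 and 19 ≡ 3 (mod 4), so (3/19) = −(19/3).
Reduce top mod 3: now compute (1/3).
Reached (1/3) = 1. Collecting the sign flips along the way, the symbol is +1.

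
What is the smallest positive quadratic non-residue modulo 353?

(2/353) = +1, so 2 is a residue.
(3/353) = −1, so 3 is the smallest positive non-residue mod 353.

3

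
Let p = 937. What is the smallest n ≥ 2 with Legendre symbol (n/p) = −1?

(2/937) = +1, so 2 is a residue.
(3/937) = +1, so 3 is a residue.
(4/937) = +1, so 4 is a residue.
(5/937) = −1, so 5 is the smallest positive non-residue mod 937.

5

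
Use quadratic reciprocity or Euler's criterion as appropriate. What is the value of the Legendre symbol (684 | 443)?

Euler's criterion: (684/443) ≡ 241^221 (mod 443).
241^2 ≡ 48 (mod 443)
241^4 ≡ 89 (mod 443)
241^8 ≡ 390 (mod 443)
241^16 ≡ 151 (mod 443)
241^32 ≡ 208 (mod 443)
241^64 ≡ 293 (mod 443)
241^128 ≡ 350 (mod 443)
241^221 = 241^(128+64+16+8+4+1) ≡ 442 (mod 443).
Result is 442 ≡ −1, so (684/443) = −1.

-1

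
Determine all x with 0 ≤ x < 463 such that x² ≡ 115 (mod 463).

Since 463 ≡ 3 (mod 4), a square root of 115 is 115^((463+1)/4) = 115^116 mod 463.
Repeated squaring: 115^2≡261, 115^4≡60, 115^8≡359, 115^16≡167, 115^32≡109, 115^64≡306 (mod 463).
115^116 = 115^(64+32+16+4) ≡ 253 (mod 463).
Check: 253² = 64009 ≡ 115 (mod 463). The two roots are 210 and 253.

210, 253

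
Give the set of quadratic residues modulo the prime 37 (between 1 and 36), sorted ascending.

Square k = 1,…,18 (k and 37−k give the same square):
1²=1, 2²=4, 3²=9, 4²=16, 5²=25, 6²=36, 7²≡12, 8²≡27, 9²≡7, 10²≡26, 11²≡10, 12²≡33, 13²≡21, 14²≡11, 15²≡3, 16²≡34, 17²≡30, 18²≡28 (mod 37).
So the quadratic residues mod 37 are {1, 3, 4, 7, 9, 10, 11, 12, 16, 21, 25, 26, 27, 28, 30, 33, 34, 36}.

1 3 4 7 9 10 11 12 16 21 25 26 27 28 30 33 34 36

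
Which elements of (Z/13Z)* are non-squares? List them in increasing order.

Square k = 1,…,6 (k and 13−k give the same square):
1²=1, 2²=4, 3²=9, 4²≡3, 5²≡12, 6²≡10 (mod 13).
The residues are {1, 3, 4, 9, 10, 12}; the non-residues are the remaining 6 nonzero classes.

2,5,6,7,8,11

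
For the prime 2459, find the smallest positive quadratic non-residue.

2

(2/2459) = −1, so 2 is the smallest positive non-residue mod 2459.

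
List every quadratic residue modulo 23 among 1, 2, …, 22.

1 2 3 4 6 8 9 12 13 16 18

Square k = 1,…,11 (k and 23−k give the same square):
1²=1, 2²=4, 3²=9, 4²=16, 5²≡2, 6²≡13, 7²≡3, 8²≡18, 9²≡12, 10²≡8, 11²≡6 (mod 23).
So the quadratic residues mod 23 are {1, 2, 3, 4, 6, 8, 9, 12, 13, 16, 18}.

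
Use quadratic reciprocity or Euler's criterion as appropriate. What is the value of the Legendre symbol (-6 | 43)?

-1

First reduce: -6 ≡ 37 (mod 43).
Reciprocity: 37 ≡ 1 and 43 ≡ 3 (mod 4), so (37/43) = +(43/37).
Reduce top mod 37: now compute (6/37).
Pull out 2: since 37 ≡ 5 (mod 8), (2/37) = -1.
Reciprocity: 3 ≡ 3 and 37 ≡ 1 (mod 4), so (3/37) = +(37/3).
Reduce top mod 3: now compute (1/3).
Reached (1/3) = 1. Collecting the sign flips along the way, the symbol is -1.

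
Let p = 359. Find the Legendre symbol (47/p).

Euler's criterion: (47/359) ≡ 47^179 (mod 359).
47^2 ≡ 55 (mod 359)
47^4 ≡ 153 (mod 359)
47^8 ≡ 74 (mod 359)
47^16 ≡ 91 (mod 359)
47^32 ≡ 24 (mod 359)
47^64 ≡ 217 (mod 359)
47^128 ≡ 60 (mod 359)
47^179 = 47^(128+32+16+2+1) ≡ 1 (mod 359).
Result is 1, so (47/359) = 1.

1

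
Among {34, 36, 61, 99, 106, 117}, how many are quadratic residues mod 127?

5

(34/127) = +1 → QR.
(36/127) = +1 → QR.
(61/127) = +1 → QR.
(99/127) = +1 → QR.
(106/127) = -1 → non-residue.
(117/127) = +1 → QR.
Total quadratic residues among the 6: 5.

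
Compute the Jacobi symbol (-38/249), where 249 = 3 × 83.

First reduce: -38 ≡ 211 (mod 249).
Reciprocity: 211 ≡ 3 and 249 ≡ 1 (mod 4), so (211/249) = +(249/211).
Reduce top mod 211: now compute (38/211).
Pull out 2: since 211 ≡ 3 (mod 8), (2/211) = -1.
Reciprocity: 19 ≡ 3 and 211 ≡ 3 (mod 4), so (19/211) = −(211/19).
Reduce top mod 19: now compute (2/19).
Pull out 2: since 19 ≡ 3 (mod 8), (2/19) = -1.
Reached (1/19) = 1. Collecting the sign flips along the way, the symbol is -1.

-1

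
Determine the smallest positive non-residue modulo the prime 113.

3

(2/113) = +1, so 2 is a residue.
(3/113) = −1, so 3 is the smallest positive non-residue mod 113.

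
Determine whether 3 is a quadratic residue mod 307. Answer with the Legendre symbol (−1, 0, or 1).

Euler's criterion: (3/307) ≡ 3^153 (mod 307).
3^2 ≡ 9 (mod 307)
3^4 ≡ 81 (mod 307)
3^8 ≡ 114 (mod 307)
3^16 ≡ 102 (mod 307)
3^32 ≡ 273 (mod 307)
3^64 ≡ 235 (mod 307)
3^128 ≡ 272 (mod 307)
3^153 = 3^(128+16+8+1) ≡ 306 (mod 307).
Result is 306 ≡ −1, so (3/307) = −1.

-1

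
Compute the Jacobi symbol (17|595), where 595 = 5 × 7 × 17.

Reciprocity: 17 ≡ 1 and 595 ≡ 3 (mod 4), so (17/595) = +(595/17).
Reduce top mod 17: now compute (0/17).
Top reduces to 0: gcd > 1, so the symbol is 0.

0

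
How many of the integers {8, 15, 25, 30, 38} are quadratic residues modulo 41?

(8/41) = +1 → QR.
(15/41) = -1 → non-residue.
(25/41) = +1 → QR.
(30/41) = -1 → non-residue.
(38/41) = -1 → non-residue.
Total quadratic residues among the 5: 2.

2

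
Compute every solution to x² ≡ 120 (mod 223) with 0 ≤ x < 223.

41, 182

Since 223 ≡ 3 (mod 4), a square root of 120 is 120^((223+1)/4) = 120^56 mod 223.
Repeated squaring: 120^2≡128, 120^4≡105, 120^8≡98, 120^16≡15, 120^32≡2 (mod 223).
120^56 = 120^(32+16+8) ≡ 41 (mod 223).
Check: 41² = 1681 ≡ 120 (mod 223). The two roots are 41 and 182.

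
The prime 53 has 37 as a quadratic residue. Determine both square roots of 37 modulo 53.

14, 39

53 ≡ 1 (mod 4), so we find a root by search.
Trying successive values, 14² = 196 ≡ 37 (mod 53). The other root is 53 − 14 = 39.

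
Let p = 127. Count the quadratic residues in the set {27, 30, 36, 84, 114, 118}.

(27/127) = -1 → non-residue.
(30/127) = +1 → QR.
(36/127) = +1 → QR.
(84/127) = +1 → QR.
(114/127) = -1 → non-residue.
(118/127) = -1 → non-residue.
Total quadratic residues among the 6: 3.

3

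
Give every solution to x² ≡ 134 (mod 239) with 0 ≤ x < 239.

96, 143

Since 239 ≡ 3 (mod 4), a square root of 134 is 134^((239+1)/4) = 134^60 mod 239.
Repeated squaring: 134^2≡31, 134^4≡5, 134^8≡25, 134^16≡147, 134^32≡99 (mod 239).
134^60 = 134^(32+16+8+4) ≡ 96 (mod 239).
Check: 96² = 9216 ≡ 134 (mod 239). The two roots are 96 and 143.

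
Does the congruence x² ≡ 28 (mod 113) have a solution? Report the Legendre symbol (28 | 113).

Euler's criterion: (28/113) ≡ 28^56 (mod 113).
28^2 ≡ 106 (mod 113)
28^4 ≡ 49 (mod 113)
28^8 ≡ 28 (mod 113)
28^16 ≡ 106 (mod 113)
28^32 ≡ 49 (mod 113)
28^56 = 28^(32+16+8) ≡ 1 (mod 113).
Result is 1, so (28/113) = 1.

1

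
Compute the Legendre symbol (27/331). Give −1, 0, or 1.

-1

Reciprocity: 27 ≡ 3 and 331 ≡ 3 (mod 4), so (27/331) = −(331/27).
Reduce top mod 27: now compute (7/27).
Reciprocity: 7 ≡ 3 and 27 ≡ 3 (mod 4), so (7/27) = −(27/7).
Reduce top mod 7: now compute (6/7).
Pull out 2: since 7 ≡ 7 (mod 8), (2/7) = +1.
Reciprocity: 3 ≡ 3 and 7 ≡ 3 (mod 4), so (3/7) = −(7/3).
Reduce top mod 3: now compute (1/3).
Reached (1/3) = 1. Collecting the sign flips along the way, the symbol is -1.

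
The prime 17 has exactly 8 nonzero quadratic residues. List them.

1,2,4,8,9,13,15,16

Square k = 1,…,8 (k and 17−k give the same square):
1²=1, 2²=4, 3²=9, 4²=16, 5²≡8, 6²≡2, 7²≡15, 8²≡13 (mod 17).
So the quadratic residues mod 17 are {1, 2, 4, 8, 9, 13, 15, 16}.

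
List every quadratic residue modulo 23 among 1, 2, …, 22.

Square k = 1,…,11 (k and 23−k give the same square):
1²=1, 2²=4, 3²=9, 4²=16, 5²≡2, 6²≡13, 7²≡3, 8²≡18, 9²≡12, 10²≡8, 11²≡6 (mod 23).
So the quadratic residues mod 23 are {1, 2, 3, 4, 6, 8, 9, 12, 13, 16, 18}.

1,2,3,4,6,8,9,12,13,16,18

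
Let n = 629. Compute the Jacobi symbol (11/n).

Reciprocity: 11 ≡ 3 and 629 ≡ 1 (mod 4), so (11/629) = +(629/11).
Reduce top mod 11: now compute (2/11).
Pull out 2: since 11 ≡ 3 (mod 8), (2/11) = -1.
Reached (1/11) = 1. Collecting the sign flips along the way, the symbol is -1.

-1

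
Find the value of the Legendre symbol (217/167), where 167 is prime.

1

First reduce: 217 ≡ 50 (mod 167).
Pull out 2: since 167 ≡ 7 (mod 8), (2/167) = +1.
Reciprocity: 25 ≡ 1 and 167 ≡ 3 (mod 4), so (25/167) = +(167/25).
Reduce top mod 25: now compute (17/25).
Reciprocity: 17 ≡ 1 and 25 ≡ 1 (mod 4), so (17/25) = +(25/17).
Reduce top mod 17: now compute (8/17).
Pull out 2^3: since 17 ≡ 1 (mod 8), (2/17) = +1, so (2/17)^3 = +1.
Reached (1/17) = 1. Collecting the sign flips along the way, the symbol is +1.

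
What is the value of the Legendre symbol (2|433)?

Pull out 2: since 433 ≡ 1 (mod 8), (2/433) = +1.
Reached (1/433) = 1. Collecting the sign flips along the way, the symbol is +1.

1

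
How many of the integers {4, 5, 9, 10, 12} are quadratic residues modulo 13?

(4/13) = +1 → QR.
(5/13) = -1 → non-residue.
(9/13) = +1 → QR.
(10/13) = +1 → QR.
(12/13) = +1 → QR.
Total quadratic residues among the 5: 4.

4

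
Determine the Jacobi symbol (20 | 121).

Pull out 2^2: since 121 ≡ 1 (mod 8), (2/121) = +1, so (2/121)^2 = +1.
Reciprocity: 5 ≡ 1 and 121 ≡ 1 (mod 4), so (5/121) = +(121/5).
Reduce top mod 5: now compute (1/5).
Reached (1/5) = 1. Collecting the sign flips along the way, the symbol is +1.

1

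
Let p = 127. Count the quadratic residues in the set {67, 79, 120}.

2

(67/127) = -1 → non-residue.
(79/127) = +1 → QR.
(120/127) = +1 → QR.
Total quadratic residues among the 3: 2.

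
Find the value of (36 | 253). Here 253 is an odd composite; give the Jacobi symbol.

1

Pull out 2^2: since 253 ≡ 5 (mod 8), (2/253) = -1, so (2/253)^2 = +1.
Reciprocity: 9 ≡ 1 and 253 ≡ 1 (mod 4), so (9/253) = +(253/9).
Reduce top mod 9: now compute (1/9).
Reached (1/9) = 1. Collecting the sign flips along the way, the symbol is +1.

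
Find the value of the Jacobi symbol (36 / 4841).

Pull out 2^2: since 4841 ≡ 1 (mod 8), (2/4841) = +1, so (2/4841)^2 = +1.
Reciprocity: 9 ≡ 1 and 4841 ≡ 1 (mod 4), so (9/4841) = +(4841/9).
Reduce top mod 9: now compute (8/9).
Pull out 2^3: since 9 ≡ 1 (mod 8), (2/9) = +1, so (2/9)^3 = +1.
Reached (1/9) = 1. Collecting the sign flips along the way, the symbol is +1.

1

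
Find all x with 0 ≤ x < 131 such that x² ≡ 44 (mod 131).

31, 100

Since 131 ≡ 3 (mod 4), a square root of 44 is 44^((131+1)/4) = 44^33 mod 131.
Repeated squaring: 44^2≡102, 44^4≡55, 44^8≡12, 44^16≡13, 44^32≡38 (mod 131).
44^33 = 44^(32+1) ≡ 100 (mod 131).
Check: 100² = 10000 ≡ 44 (mod 131). The two roots are 31 and 100.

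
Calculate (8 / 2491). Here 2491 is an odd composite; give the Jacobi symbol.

Pull out 2^3: since 2491 ≡ 3 (mod 8), (2/2491) = -1, so (2/2491)^3 = -1.
Reached (1/2491) = 1. Collecting the sign flips along the way, the symbol is -1.

-1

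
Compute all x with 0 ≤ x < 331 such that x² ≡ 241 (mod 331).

127, 204

Since 331 ≡ 3 (mod 4), a square root of 241 is 241^((331+1)/4) = 241^83 mod 331.
Repeated squaring: 241^2≡156, 241^4≡173, 241^8≡139, 241^16≡123, 241^32≡234, 241^64≡141 (mod 331).
241^83 = 241^(64+16+2+1) ≡ 127 (mod 331).
Check: 127² = 16129 ≡ 241 (mod 331). The two roots are 127 and 204.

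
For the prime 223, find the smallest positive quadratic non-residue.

3

(2/223) = +1, so 2 is a residue.
(3/223) = −1, so 3 is the smallest positive non-residue mod 223.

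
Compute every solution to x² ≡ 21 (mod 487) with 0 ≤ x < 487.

Since 487 ≡ 3 (mod 4), a square root of 21 is 21^((487+1)/4) = 21^122 mod 487.
Repeated squaring: 21^2≡441, 21^4≡168, 21^8≡465, 21^16≡484, 21^32≡9, 21^64≡81 (mod 487).
21^122 = 21^(64+32+16+8+2) ≡ 171 (mod 487).
Check: 171² = 29241 ≡ 21 (mod 487). The two roots are 171 and 316.

171, 316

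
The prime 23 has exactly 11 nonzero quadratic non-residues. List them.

5, 7, 10, 11, 14, 15, 17, 19, 20, 21, 22

Square k = 1,…,11 (k and 23−k give the same square):
1²=1, 2²=4, 3²=9, 4²=16, 5²≡2, 6²≡13, 7²≡3, 8²≡18, 9²≡12, 10²≡8, 11²≡6 (mod 23).
The residues are {1, 2, 3, 4, 6, 8, 9, 12, 13, 16, 18}; the non-residues are the remaining 11 nonzero classes.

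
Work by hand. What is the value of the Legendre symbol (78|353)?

1

Pull out 2: since 353 ≡ 1 (mod 8), (2/353) = +1.
Reciprocity: 39 ≡ 3 and 353 ≡ 1 (mod 4), so (39/353) = +(353/39).
Reduce top mod 39: now compute (2/39).
Pull out 2: since 39 ≡ 7 (mod 8), (2/39) = +1.
Reached (1/39) = 1. Collecting the sign flips along the way, the symbol is +1.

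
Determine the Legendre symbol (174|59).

-1

Euler's criterion: (174/59) ≡ 56^29 (mod 59).
56^2 ≡ 9 (mod 59)
56^4 ≡ 22 (mod 59)
56^8 ≡ 12 (mod 59)
56^16 ≡ 26 (mod 59)
56^29 = 56^(16+8+4+1) ≡ 58 (mod 59).
Result is 58 ≡ −1, so (174/59) = −1.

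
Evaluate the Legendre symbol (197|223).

Reciprocity: 197 ≡ 1 and 223 ≡ 3 (mod 4), so (197/223) = +(223/197).
Reduce top mod 197: now compute (26/197).
Pull out 2: since 197 ≡ 5 (mod 8), (2/197) = -1.
Reciprocity: 13 ≡ 1 and 197 ≡ 1 (mod 4), so (13/197) = +(197/13).
Reduce top mod 13: now compute (2/13).
Pull out 2: since 13 ≡ 5 (mod 8), (2/13) = -1.
Reached (1/13) = 1. Collecting the sign flips along the way, the symbol is +1.

1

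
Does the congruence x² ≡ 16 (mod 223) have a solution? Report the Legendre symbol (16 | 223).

1

Pull out 2^4: since 223 ≡ 7 (mod 8), (2/223) = +1, so (2/223)^4 = +1.
Reached (1/223) = 1. Collecting the sign flips along the way, the symbol is +1.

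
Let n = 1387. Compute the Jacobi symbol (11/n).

Reciprocity: 11 ≡ 3 and 1387 ≡ 3 (mod 4), so (11/1387) = −(1387/11).
Reduce top mod 11: now compute (1/11).
Reached (1/11) = 1. Collecting the sign flips along the way, the symbol is -1.

-1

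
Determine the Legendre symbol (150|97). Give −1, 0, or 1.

1

First reduce: 150 ≡ 53 (mod 97).
Reciprocity: 53 ≡ 1 and 97 ≡ 1 (mod 4), so (53/97) = +(97/53).
Reduce top mod 53: now compute (44/53).
Pull out 2^2: since 53 ≡ 5 (mod 8), (2/53) = -1, so (2/53)^2 = +1.
Reciprocity: 11 ≡ 3 and 53 ≡ 1 (mod 4), so (11/53) = +(53/11).
Reduce top mod 11: now compute (9/11).
Reciprocity: 9 ≡ 1 and 11 ≡ 3 (mod 4), so (9/11) = +(11/9).
Reduce top mod 9: now compute (2/9).
Pull out 2: since 9 ≡ 1 (mod 8), (2/9) = +1.
Reached (1/9) = 1. Collecting the sign flips along the way, the symbol is +1.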